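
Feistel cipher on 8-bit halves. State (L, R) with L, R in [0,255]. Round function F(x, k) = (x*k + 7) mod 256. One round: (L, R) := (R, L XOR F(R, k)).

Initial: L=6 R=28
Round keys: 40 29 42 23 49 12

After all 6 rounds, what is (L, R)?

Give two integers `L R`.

Round 1 (k=40): L=28 R=97
Round 2 (k=29): L=97 R=24
Round 3 (k=42): L=24 R=150
Round 4 (k=23): L=150 R=153
Round 5 (k=49): L=153 R=198
Round 6 (k=12): L=198 R=214

Answer: 198 214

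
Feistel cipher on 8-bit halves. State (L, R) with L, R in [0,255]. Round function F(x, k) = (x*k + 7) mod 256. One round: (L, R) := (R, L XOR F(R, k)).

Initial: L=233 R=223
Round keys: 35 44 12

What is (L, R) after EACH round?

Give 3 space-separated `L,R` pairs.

Round 1 (k=35): L=223 R=109
Round 2 (k=44): L=109 R=28
Round 3 (k=12): L=28 R=58

Answer: 223,109 109,28 28,58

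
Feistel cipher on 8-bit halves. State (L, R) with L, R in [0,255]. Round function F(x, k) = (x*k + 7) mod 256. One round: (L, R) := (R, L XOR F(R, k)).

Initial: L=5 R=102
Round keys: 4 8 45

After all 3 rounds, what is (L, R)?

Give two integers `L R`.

Round 1 (k=4): L=102 R=154
Round 2 (k=8): L=154 R=177
Round 3 (k=45): L=177 R=190

Answer: 177 190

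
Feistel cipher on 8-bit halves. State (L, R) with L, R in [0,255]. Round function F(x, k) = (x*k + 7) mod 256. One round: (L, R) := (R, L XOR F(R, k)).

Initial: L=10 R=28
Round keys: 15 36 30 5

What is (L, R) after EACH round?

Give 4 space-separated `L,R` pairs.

Answer: 28,161 161,183 183,216 216,136

Derivation:
Round 1 (k=15): L=28 R=161
Round 2 (k=36): L=161 R=183
Round 3 (k=30): L=183 R=216
Round 4 (k=5): L=216 R=136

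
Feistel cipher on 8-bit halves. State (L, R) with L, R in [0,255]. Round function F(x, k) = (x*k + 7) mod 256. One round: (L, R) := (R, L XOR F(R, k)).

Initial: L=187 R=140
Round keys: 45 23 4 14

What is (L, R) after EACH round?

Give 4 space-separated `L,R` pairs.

Round 1 (k=45): L=140 R=24
Round 2 (k=23): L=24 R=163
Round 3 (k=4): L=163 R=139
Round 4 (k=14): L=139 R=2

Answer: 140,24 24,163 163,139 139,2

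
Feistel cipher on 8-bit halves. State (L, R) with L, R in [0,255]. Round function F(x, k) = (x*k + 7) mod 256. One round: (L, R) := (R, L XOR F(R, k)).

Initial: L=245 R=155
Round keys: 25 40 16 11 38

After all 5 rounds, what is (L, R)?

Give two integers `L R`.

Answer: 203 177

Derivation:
Round 1 (k=25): L=155 R=223
Round 2 (k=40): L=223 R=68
Round 3 (k=16): L=68 R=152
Round 4 (k=11): L=152 R=203
Round 5 (k=38): L=203 R=177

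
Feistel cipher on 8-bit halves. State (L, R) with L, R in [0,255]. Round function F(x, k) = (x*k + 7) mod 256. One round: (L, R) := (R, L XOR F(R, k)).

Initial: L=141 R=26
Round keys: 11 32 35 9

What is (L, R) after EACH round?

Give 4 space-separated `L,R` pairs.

Round 1 (k=11): L=26 R=168
Round 2 (k=32): L=168 R=29
Round 3 (k=35): L=29 R=86
Round 4 (k=9): L=86 R=16

Answer: 26,168 168,29 29,86 86,16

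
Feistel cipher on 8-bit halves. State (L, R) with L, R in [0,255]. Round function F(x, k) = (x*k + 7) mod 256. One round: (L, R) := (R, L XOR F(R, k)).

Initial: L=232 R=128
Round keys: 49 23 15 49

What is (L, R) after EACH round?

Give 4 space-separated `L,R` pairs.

Round 1 (k=49): L=128 R=111
Round 2 (k=23): L=111 R=128
Round 3 (k=15): L=128 R=232
Round 4 (k=49): L=232 R=239

Answer: 128,111 111,128 128,232 232,239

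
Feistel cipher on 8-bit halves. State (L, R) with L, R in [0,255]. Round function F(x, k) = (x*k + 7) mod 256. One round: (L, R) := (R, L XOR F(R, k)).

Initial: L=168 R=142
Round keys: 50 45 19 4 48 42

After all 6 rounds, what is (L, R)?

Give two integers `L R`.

Round 1 (k=50): L=142 R=107
Round 2 (k=45): L=107 R=88
Round 3 (k=19): L=88 R=228
Round 4 (k=4): L=228 R=207
Round 5 (k=48): L=207 R=51
Round 6 (k=42): L=51 R=170

Answer: 51 170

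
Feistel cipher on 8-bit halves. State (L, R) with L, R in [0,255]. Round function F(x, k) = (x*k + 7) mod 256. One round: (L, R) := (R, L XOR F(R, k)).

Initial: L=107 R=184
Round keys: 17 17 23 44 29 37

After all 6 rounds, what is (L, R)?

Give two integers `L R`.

Answer: 131 114

Derivation:
Round 1 (k=17): L=184 R=84
Round 2 (k=17): L=84 R=35
Round 3 (k=23): L=35 R=120
Round 4 (k=44): L=120 R=132
Round 5 (k=29): L=132 R=131
Round 6 (k=37): L=131 R=114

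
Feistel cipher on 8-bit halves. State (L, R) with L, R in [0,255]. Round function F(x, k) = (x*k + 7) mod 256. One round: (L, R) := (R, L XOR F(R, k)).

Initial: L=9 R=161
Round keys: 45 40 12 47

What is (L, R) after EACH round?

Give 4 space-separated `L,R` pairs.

Answer: 161,93 93,46 46,114 114,219

Derivation:
Round 1 (k=45): L=161 R=93
Round 2 (k=40): L=93 R=46
Round 3 (k=12): L=46 R=114
Round 4 (k=47): L=114 R=219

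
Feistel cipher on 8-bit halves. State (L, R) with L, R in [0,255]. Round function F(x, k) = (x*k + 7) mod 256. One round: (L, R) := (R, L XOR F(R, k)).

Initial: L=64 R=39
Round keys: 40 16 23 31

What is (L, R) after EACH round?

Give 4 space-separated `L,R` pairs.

Round 1 (k=40): L=39 R=95
Round 2 (k=16): L=95 R=208
Round 3 (k=23): L=208 R=232
Round 4 (k=31): L=232 R=207

Answer: 39,95 95,208 208,232 232,207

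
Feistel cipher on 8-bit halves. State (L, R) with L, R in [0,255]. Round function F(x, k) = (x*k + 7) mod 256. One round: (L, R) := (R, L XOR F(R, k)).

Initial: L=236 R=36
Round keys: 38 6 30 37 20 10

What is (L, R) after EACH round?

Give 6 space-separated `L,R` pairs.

Answer: 36,179 179,29 29,222 222,0 0,217 217,129

Derivation:
Round 1 (k=38): L=36 R=179
Round 2 (k=6): L=179 R=29
Round 3 (k=30): L=29 R=222
Round 4 (k=37): L=222 R=0
Round 5 (k=20): L=0 R=217
Round 6 (k=10): L=217 R=129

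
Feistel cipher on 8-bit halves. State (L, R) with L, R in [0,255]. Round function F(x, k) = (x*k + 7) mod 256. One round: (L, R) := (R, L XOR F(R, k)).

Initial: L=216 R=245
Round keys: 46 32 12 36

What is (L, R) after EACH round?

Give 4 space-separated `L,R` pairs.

Answer: 245,213 213,82 82,10 10,61

Derivation:
Round 1 (k=46): L=245 R=213
Round 2 (k=32): L=213 R=82
Round 3 (k=12): L=82 R=10
Round 4 (k=36): L=10 R=61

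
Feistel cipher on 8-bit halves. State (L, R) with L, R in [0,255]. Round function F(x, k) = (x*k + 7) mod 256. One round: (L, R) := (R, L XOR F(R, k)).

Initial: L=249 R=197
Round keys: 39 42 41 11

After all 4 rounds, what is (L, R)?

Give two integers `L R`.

Round 1 (k=39): L=197 R=243
Round 2 (k=42): L=243 R=32
Round 3 (k=41): L=32 R=212
Round 4 (k=11): L=212 R=3

Answer: 212 3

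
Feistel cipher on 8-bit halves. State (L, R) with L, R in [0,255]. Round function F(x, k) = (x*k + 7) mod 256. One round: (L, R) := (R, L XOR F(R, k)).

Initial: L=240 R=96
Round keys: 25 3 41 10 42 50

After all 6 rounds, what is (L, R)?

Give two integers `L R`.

Round 1 (k=25): L=96 R=151
Round 2 (k=3): L=151 R=172
Round 3 (k=41): L=172 R=4
Round 4 (k=10): L=4 R=131
Round 5 (k=42): L=131 R=129
Round 6 (k=50): L=129 R=186

Answer: 129 186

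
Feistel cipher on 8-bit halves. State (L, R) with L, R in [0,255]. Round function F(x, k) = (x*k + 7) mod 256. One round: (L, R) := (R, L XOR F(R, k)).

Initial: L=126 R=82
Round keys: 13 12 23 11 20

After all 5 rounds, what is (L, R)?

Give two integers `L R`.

Answer: 19 58

Derivation:
Round 1 (k=13): L=82 R=79
Round 2 (k=12): L=79 R=233
Round 3 (k=23): L=233 R=185
Round 4 (k=11): L=185 R=19
Round 5 (k=20): L=19 R=58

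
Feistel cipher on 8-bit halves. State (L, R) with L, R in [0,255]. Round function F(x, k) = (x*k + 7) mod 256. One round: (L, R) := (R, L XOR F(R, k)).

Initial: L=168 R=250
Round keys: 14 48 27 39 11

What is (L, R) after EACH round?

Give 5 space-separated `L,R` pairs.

Answer: 250,27 27,237 237,29 29,159 159,193

Derivation:
Round 1 (k=14): L=250 R=27
Round 2 (k=48): L=27 R=237
Round 3 (k=27): L=237 R=29
Round 4 (k=39): L=29 R=159
Round 5 (k=11): L=159 R=193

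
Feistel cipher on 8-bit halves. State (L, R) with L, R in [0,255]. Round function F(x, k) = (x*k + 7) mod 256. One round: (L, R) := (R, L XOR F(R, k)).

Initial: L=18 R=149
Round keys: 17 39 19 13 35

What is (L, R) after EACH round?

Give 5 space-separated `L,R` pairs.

Answer: 149,254 254,44 44,181 181,20 20,118

Derivation:
Round 1 (k=17): L=149 R=254
Round 2 (k=39): L=254 R=44
Round 3 (k=19): L=44 R=181
Round 4 (k=13): L=181 R=20
Round 5 (k=35): L=20 R=118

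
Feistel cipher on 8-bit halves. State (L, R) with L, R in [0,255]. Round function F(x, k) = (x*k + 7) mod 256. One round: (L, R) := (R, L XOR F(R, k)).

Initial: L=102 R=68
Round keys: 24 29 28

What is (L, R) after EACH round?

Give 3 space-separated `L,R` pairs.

Answer: 68,1 1,96 96,134

Derivation:
Round 1 (k=24): L=68 R=1
Round 2 (k=29): L=1 R=96
Round 3 (k=28): L=96 R=134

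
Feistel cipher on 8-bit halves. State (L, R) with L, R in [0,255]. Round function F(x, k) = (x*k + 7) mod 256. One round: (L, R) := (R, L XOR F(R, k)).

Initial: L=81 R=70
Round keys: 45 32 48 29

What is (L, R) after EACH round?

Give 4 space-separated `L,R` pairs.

Answer: 70,4 4,193 193,51 51,15

Derivation:
Round 1 (k=45): L=70 R=4
Round 2 (k=32): L=4 R=193
Round 3 (k=48): L=193 R=51
Round 4 (k=29): L=51 R=15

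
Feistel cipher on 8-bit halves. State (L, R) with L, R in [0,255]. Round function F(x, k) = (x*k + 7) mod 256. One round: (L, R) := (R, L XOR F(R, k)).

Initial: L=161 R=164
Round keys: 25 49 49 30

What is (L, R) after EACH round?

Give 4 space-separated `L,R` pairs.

Answer: 164,170 170,53 53,134 134,142

Derivation:
Round 1 (k=25): L=164 R=170
Round 2 (k=49): L=170 R=53
Round 3 (k=49): L=53 R=134
Round 4 (k=30): L=134 R=142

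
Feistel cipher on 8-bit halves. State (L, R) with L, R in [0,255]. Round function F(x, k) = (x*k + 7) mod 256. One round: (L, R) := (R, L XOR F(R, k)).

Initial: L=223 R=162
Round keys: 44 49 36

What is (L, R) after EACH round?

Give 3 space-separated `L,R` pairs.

Round 1 (k=44): L=162 R=0
Round 2 (k=49): L=0 R=165
Round 3 (k=36): L=165 R=59

Answer: 162,0 0,165 165,59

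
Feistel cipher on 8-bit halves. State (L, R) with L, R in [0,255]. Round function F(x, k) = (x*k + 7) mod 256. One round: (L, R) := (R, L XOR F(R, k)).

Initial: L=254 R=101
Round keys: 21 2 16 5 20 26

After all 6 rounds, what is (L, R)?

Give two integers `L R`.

Answer: 38 17

Derivation:
Round 1 (k=21): L=101 R=174
Round 2 (k=2): L=174 R=6
Round 3 (k=16): L=6 R=201
Round 4 (k=5): L=201 R=242
Round 5 (k=20): L=242 R=38
Round 6 (k=26): L=38 R=17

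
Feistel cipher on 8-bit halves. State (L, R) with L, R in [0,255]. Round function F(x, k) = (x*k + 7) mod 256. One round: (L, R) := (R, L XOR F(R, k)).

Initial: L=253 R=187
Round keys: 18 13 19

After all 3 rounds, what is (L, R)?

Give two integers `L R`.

Round 1 (k=18): L=187 R=208
Round 2 (k=13): L=208 R=44
Round 3 (k=19): L=44 R=155

Answer: 44 155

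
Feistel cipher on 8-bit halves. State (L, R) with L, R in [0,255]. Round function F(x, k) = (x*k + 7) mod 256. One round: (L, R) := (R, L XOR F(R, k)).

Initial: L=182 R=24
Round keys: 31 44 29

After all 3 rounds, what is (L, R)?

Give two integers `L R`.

Round 1 (k=31): L=24 R=89
Round 2 (k=44): L=89 R=75
Round 3 (k=29): L=75 R=223

Answer: 75 223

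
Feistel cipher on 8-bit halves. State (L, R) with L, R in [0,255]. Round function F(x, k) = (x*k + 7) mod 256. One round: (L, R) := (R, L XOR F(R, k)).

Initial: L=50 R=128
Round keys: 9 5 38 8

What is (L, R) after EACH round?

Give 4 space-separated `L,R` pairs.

Round 1 (k=9): L=128 R=181
Round 2 (k=5): L=181 R=16
Round 3 (k=38): L=16 R=210
Round 4 (k=8): L=210 R=135

Answer: 128,181 181,16 16,210 210,135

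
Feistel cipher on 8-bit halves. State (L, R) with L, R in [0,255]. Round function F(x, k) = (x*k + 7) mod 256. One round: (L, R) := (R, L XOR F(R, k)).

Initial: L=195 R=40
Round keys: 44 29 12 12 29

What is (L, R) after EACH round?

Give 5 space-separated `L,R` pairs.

Round 1 (k=44): L=40 R=36
Round 2 (k=29): L=36 R=51
Round 3 (k=12): L=51 R=79
Round 4 (k=12): L=79 R=136
Round 5 (k=29): L=136 R=32

Answer: 40,36 36,51 51,79 79,136 136,32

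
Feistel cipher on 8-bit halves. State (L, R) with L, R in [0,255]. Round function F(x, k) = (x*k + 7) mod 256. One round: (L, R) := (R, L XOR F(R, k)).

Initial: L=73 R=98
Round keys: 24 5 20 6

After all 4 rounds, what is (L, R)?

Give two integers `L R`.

Round 1 (k=24): L=98 R=126
Round 2 (k=5): L=126 R=31
Round 3 (k=20): L=31 R=13
Round 4 (k=6): L=13 R=74

Answer: 13 74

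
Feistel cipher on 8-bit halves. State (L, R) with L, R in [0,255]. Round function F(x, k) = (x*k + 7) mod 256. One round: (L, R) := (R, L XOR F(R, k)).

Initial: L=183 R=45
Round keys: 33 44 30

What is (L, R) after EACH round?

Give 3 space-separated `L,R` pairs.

Answer: 45,99 99,38 38,24

Derivation:
Round 1 (k=33): L=45 R=99
Round 2 (k=44): L=99 R=38
Round 3 (k=30): L=38 R=24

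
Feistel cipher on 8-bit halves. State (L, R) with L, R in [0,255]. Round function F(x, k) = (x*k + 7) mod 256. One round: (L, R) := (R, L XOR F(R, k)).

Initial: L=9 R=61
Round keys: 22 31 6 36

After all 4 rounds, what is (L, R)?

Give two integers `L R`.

Round 1 (k=22): L=61 R=76
Round 2 (k=31): L=76 R=6
Round 3 (k=6): L=6 R=103
Round 4 (k=36): L=103 R=133

Answer: 103 133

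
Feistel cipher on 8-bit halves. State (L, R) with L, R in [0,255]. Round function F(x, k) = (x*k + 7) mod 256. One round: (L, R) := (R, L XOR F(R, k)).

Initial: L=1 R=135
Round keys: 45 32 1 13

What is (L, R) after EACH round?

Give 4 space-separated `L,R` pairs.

Round 1 (k=45): L=135 R=195
Round 2 (k=32): L=195 R=224
Round 3 (k=1): L=224 R=36
Round 4 (k=13): L=36 R=59

Answer: 135,195 195,224 224,36 36,59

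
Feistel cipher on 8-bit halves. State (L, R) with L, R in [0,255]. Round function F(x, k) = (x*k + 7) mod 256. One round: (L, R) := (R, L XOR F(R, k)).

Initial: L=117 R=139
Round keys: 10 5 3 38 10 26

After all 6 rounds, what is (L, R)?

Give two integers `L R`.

Round 1 (k=10): L=139 R=0
Round 2 (k=5): L=0 R=140
Round 3 (k=3): L=140 R=171
Round 4 (k=38): L=171 R=229
Round 5 (k=10): L=229 R=82
Round 6 (k=26): L=82 R=190

Answer: 82 190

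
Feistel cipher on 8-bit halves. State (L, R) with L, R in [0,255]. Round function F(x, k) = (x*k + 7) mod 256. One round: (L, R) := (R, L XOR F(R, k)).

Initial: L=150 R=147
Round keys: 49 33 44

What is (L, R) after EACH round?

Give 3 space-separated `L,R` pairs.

Round 1 (k=49): L=147 R=188
Round 2 (k=33): L=188 R=208
Round 3 (k=44): L=208 R=123

Answer: 147,188 188,208 208,123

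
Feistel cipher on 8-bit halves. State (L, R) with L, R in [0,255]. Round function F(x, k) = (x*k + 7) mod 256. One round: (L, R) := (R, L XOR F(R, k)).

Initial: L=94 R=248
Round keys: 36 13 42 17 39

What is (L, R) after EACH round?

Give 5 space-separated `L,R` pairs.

Round 1 (k=36): L=248 R=185
Round 2 (k=13): L=185 R=148
Round 3 (k=42): L=148 R=246
Round 4 (k=17): L=246 R=201
Round 5 (k=39): L=201 R=80

Answer: 248,185 185,148 148,246 246,201 201,80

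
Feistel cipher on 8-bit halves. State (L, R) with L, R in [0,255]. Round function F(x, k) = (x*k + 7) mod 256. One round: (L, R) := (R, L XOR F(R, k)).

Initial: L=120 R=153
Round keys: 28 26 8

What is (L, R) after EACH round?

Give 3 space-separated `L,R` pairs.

Round 1 (k=28): L=153 R=187
Round 2 (k=26): L=187 R=156
Round 3 (k=8): L=156 R=92

Answer: 153,187 187,156 156,92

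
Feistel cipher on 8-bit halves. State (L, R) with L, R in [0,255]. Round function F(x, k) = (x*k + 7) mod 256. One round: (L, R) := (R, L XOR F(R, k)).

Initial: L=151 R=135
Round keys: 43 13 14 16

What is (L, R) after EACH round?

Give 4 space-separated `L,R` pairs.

Round 1 (k=43): L=135 R=35
Round 2 (k=13): L=35 R=73
Round 3 (k=14): L=73 R=38
Round 4 (k=16): L=38 R=46

Answer: 135,35 35,73 73,38 38,46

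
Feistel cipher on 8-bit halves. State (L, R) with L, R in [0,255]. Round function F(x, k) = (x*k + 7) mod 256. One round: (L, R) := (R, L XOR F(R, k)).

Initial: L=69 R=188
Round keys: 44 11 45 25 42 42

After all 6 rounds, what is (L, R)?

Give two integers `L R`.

Answer: 169 189

Derivation:
Round 1 (k=44): L=188 R=18
Round 2 (k=11): L=18 R=113
Round 3 (k=45): L=113 R=246
Round 4 (k=25): L=246 R=124
Round 5 (k=42): L=124 R=169
Round 6 (k=42): L=169 R=189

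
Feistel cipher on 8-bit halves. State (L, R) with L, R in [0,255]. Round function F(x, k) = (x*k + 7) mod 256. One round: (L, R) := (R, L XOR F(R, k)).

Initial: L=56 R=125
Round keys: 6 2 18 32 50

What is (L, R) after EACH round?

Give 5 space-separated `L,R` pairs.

Answer: 125,205 205,220 220,178 178,155 155,255

Derivation:
Round 1 (k=6): L=125 R=205
Round 2 (k=2): L=205 R=220
Round 3 (k=18): L=220 R=178
Round 4 (k=32): L=178 R=155
Round 5 (k=50): L=155 R=255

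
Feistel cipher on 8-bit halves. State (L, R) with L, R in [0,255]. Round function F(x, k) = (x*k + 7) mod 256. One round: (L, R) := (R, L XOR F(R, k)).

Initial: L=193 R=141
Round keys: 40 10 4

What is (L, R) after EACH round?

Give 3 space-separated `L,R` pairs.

Answer: 141,206 206,158 158,177

Derivation:
Round 1 (k=40): L=141 R=206
Round 2 (k=10): L=206 R=158
Round 3 (k=4): L=158 R=177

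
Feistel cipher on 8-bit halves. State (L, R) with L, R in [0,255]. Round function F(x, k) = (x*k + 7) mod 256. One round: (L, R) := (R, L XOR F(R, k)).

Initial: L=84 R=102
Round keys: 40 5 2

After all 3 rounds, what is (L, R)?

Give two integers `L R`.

Answer: 80 4

Derivation:
Round 1 (k=40): L=102 R=163
Round 2 (k=5): L=163 R=80
Round 3 (k=2): L=80 R=4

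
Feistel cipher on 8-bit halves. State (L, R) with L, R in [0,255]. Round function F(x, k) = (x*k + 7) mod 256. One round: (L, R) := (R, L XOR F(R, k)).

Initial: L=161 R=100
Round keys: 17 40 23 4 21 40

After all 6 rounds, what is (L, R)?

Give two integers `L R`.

Round 1 (k=17): L=100 R=10
Round 2 (k=40): L=10 R=243
Round 3 (k=23): L=243 R=214
Round 4 (k=4): L=214 R=172
Round 5 (k=21): L=172 R=245
Round 6 (k=40): L=245 R=227

Answer: 245 227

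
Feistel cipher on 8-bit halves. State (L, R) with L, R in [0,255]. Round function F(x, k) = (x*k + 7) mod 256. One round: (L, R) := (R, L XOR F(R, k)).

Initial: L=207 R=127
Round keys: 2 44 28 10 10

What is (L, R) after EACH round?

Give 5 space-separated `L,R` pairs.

Answer: 127,202 202,192 192,205 205,201 201,44

Derivation:
Round 1 (k=2): L=127 R=202
Round 2 (k=44): L=202 R=192
Round 3 (k=28): L=192 R=205
Round 4 (k=10): L=205 R=201
Round 5 (k=10): L=201 R=44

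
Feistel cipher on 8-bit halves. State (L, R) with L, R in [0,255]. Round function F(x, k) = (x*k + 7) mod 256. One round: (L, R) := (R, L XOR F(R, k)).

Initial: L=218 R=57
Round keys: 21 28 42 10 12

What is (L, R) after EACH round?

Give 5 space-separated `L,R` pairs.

Round 1 (k=21): L=57 R=110
Round 2 (k=28): L=110 R=54
Round 3 (k=42): L=54 R=141
Round 4 (k=10): L=141 R=191
Round 5 (k=12): L=191 R=118

Answer: 57,110 110,54 54,141 141,191 191,118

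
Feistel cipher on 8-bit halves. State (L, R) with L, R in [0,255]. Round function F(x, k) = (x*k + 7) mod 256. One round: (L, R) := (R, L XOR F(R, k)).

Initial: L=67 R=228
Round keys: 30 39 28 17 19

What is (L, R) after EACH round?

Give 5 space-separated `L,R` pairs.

Round 1 (k=30): L=228 R=252
Round 2 (k=39): L=252 R=143
Round 3 (k=28): L=143 R=87
Round 4 (k=17): L=87 R=65
Round 5 (k=19): L=65 R=141

Answer: 228,252 252,143 143,87 87,65 65,141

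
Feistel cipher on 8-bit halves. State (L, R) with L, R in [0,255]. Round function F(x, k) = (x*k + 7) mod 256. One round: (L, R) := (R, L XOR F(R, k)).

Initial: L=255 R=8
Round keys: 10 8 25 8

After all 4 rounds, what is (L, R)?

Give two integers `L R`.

Answer: 22 248

Derivation:
Round 1 (k=10): L=8 R=168
Round 2 (k=8): L=168 R=79
Round 3 (k=25): L=79 R=22
Round 4 (k=8): L=22 R=248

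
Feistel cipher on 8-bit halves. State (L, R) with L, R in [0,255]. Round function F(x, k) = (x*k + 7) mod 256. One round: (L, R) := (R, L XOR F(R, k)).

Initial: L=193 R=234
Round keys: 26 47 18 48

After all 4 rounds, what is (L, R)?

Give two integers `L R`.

Answer: 239 224

Derivation:
Round 1 (k=26): L=234 R=10
Round 2 (k=47): L=10 R=55
Round 3 (k=18): L=55 R=239
Round 4 (k=48): L=239 R=224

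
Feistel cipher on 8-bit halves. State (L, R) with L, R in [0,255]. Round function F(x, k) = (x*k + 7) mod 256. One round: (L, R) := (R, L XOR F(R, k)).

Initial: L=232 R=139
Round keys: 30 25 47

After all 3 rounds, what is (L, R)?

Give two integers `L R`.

Answer: 147 189

Derivation:
Round 1 (k=30): L=139 R=185
Round 2 (k=25): L=185 R=147
Round 3 (k=47): L=147 R=189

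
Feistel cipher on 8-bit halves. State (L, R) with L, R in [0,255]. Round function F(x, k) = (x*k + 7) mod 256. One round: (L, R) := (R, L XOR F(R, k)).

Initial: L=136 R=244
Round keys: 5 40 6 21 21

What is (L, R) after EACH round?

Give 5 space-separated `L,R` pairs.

Answer: 244,67 67,139 139,10 10,82 82,203

Derivation:
Round 1 (k=5): L=244 R=67
Round 2 (k=40): L=67 R=139
Round 3 (k=6): L=139 R=10
Round 4 (k=21): L=10 R=82
Round 5 (k=21): L=82 R=203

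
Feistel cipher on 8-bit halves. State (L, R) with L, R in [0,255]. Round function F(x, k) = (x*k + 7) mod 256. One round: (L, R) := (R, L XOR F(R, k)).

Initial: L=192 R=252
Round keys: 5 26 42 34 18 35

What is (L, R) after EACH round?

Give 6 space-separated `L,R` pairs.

Round 1 (k=5): L=252 R=51
Round 2 (k=26): L=51 R=201
Round 3 (k=42): L=201 R=50
Round 4 (k=34): L=50 R=98
Round 5 (k=18): L=98 R=217
Round 6 (k=35): L=217 R=208

Answer: 252,51 51,201 201,50 50,98 98,217 217,208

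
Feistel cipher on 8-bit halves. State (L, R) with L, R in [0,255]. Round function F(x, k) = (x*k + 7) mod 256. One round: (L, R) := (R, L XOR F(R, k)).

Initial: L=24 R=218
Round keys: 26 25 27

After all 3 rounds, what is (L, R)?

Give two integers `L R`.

Answer: 216 252

Derivation:
Round 1 (k=26): L=218 R=51
Round 2 (k=25): L=51 R=216
Round 3 (k=27): L=216 R=252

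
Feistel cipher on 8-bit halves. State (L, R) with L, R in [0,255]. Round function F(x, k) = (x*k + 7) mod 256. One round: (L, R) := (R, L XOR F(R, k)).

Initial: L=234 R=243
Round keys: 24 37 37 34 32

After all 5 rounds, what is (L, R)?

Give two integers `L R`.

Answer: 190 164

Derivation:
Round 1 (k=24): L=243 R=37
Round 2 (k=37): L=37 R=147
Round 3 (k=37): L=147 R=99
Round 4 (k=34): L=99 R=190
Round 5 (k=32): L=190 R=164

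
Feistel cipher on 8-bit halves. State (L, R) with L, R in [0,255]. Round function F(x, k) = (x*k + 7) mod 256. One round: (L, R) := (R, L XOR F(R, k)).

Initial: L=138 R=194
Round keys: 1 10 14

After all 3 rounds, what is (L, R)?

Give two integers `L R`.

Round 1 (k=1): L=194 R=67
Round 2 (k=10): L=67 R=103
Round 3 (k=14): L=103 R=234

Answer: 103 234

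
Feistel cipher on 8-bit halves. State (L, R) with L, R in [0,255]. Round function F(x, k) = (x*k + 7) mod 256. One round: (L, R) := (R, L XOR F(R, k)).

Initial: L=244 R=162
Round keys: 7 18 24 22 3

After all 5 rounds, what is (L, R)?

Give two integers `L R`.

Round 1 (k=7): L=162 R=129
Round 2 (k=18): L=129 R=187
Round 3 (k=24): L=187 R=14
Round 4 (k=22): L=14 R=128
Round 5 (k=3): L=128 R=137

Answer: 128 137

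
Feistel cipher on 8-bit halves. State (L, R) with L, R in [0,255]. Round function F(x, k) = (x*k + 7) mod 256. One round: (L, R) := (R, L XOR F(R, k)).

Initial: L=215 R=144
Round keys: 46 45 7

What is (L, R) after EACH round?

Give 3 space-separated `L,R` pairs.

Round 1 (k=46): L=144 R=48
Round 2 (k=45): L=48 R=231
Round 3 (k=7): L=231 R=104

Answer: 144,48 48,231 231,104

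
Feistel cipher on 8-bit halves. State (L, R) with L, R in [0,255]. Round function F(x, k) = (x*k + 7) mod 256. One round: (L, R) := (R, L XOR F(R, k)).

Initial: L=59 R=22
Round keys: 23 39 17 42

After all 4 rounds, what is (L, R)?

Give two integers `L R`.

Answer: 184 252

Derivation:
Round 1 (k=23): L=22 R=58
Round 2 (k=39): L=58 R=203
Round 3 (k=17): L=203 R=184
Round 4 (k=42): L=184 R=252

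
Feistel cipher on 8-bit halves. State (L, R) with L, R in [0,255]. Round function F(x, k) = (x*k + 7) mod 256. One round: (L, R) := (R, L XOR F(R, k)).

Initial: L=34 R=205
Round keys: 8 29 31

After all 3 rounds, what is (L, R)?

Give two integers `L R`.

Round 1 (k=8): L=205 R=77
Round 2 (k=29): L=77 R=13
Round 3 (k=31): L=13 R=215

Answer: 13 215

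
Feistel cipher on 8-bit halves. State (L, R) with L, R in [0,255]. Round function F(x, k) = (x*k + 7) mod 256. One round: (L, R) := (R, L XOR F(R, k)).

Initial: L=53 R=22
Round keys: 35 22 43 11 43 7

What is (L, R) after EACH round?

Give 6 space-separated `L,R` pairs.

Round 1 (k=35): L=22 R=60
Round 2 (k=22): L=60 R=57
Round 3 (k=43): L=57 R=166
Round 4 (k=11): L=166 R=16
Round 5 (k=43): L=16 R=17
Round 6 (k=7): L=17 R=110

Answer: 22,60 60,57 57,166 166,16 16,17 17,110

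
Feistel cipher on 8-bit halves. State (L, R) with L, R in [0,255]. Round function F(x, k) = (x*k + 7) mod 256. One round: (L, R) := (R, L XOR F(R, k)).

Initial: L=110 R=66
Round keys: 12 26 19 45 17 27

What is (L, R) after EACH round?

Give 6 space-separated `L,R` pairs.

Round 1 (k=12): L=66 R=113
Round 2 (k=26): L=113 R=195
Round 3 (k=19): L=195 R=241
Round 4 (k=45): L=241 R=167
Round 5 (k=17): L=167 R=239
Round 6 (k=27): L=239 R=155

Answer: 66,113 113,195 195,241 241,167 167,239 239,155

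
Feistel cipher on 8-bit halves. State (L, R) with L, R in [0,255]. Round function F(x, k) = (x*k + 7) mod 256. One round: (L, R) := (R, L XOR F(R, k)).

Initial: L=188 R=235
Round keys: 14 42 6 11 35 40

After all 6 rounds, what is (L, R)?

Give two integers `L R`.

Round 1 (k=14): L=235 R=93
Round 2 (k=42): L=93 R=162
Round 3 (k=6): L=162 R=142
Round 4 (k=11): L=142 R=131
Round 5 (k=35): L=131 R=126
Round 6 (k=40): L=126 R=52

Answer: 126 52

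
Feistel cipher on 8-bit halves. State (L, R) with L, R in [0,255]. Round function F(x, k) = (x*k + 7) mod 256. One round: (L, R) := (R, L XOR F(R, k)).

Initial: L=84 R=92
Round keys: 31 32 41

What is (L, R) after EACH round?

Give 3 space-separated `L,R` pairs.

Round 1 (k=31): L=92 R=127
Round 2 (k=32): L=127 R=187
Round 3 (k=41): L=187 R=133

Answer: 92,127 127,187 187,133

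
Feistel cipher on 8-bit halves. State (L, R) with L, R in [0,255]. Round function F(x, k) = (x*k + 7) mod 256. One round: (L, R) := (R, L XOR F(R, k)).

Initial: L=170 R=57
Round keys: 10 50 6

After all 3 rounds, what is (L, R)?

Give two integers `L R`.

Round 1 (k=10): L=57 R=235
Round 2 (k=50): L=235 R=212
Round 3 (k=6): L=212 R=20

Answer: 212 20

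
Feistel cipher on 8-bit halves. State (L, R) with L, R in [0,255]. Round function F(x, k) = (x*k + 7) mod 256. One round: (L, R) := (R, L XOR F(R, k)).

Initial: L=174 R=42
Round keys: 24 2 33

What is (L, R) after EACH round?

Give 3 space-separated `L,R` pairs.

Round 1 (k=24): L=42 R=89
Round 2 (k=2): L=89 R=147
Round 3 (k=33): L=147 R=163

Answer: 42,89 89,147 147,163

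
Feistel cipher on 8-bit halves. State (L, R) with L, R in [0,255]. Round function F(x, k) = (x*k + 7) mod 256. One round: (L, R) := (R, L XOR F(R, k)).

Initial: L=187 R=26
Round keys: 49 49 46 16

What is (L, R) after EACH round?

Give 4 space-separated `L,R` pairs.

Round 1 (k=49): L=26 R=186
Round 2 (k=49): L=186 R=187
Round 3 (k=46): L=187 R=27
Round 4 (k=16): L=27 R=12

Answer: 26,186 186,187 187,27 27,12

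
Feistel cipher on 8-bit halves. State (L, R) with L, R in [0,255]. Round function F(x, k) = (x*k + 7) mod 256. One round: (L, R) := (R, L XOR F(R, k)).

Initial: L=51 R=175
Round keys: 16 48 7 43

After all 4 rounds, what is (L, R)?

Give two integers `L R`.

Answer: 27 248

Derivation:
Round 1 (k=16): L=175 R=196
Round 2 (k=48): L=196 R=104
Round 3 (k=7): L=104 R=27
Round 4 (k=43): L=27 R=248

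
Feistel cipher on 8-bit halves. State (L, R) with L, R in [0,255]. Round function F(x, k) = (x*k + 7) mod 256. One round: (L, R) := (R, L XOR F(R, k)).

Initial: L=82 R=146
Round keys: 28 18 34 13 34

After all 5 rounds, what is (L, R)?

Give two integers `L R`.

Round 1 (k=28): L=146 R=173
Round 2 (k=18): L=173 R=163
Round 3 (k=34): L=163 R=0
Round 4 (k=13): L=0 R=164
Round 5 (k=34): L=164 R=207

Answer: 164 207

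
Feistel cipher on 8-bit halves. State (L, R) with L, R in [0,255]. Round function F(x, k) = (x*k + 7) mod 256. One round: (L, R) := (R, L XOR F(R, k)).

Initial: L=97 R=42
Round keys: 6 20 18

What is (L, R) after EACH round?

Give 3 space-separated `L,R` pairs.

Round 1 (k=6): L=42 R=98
Round 2 (k=20): L=98 R=133
Round 3 (k=18): L=133 R=3

Answer: 42,98 98,133 133,3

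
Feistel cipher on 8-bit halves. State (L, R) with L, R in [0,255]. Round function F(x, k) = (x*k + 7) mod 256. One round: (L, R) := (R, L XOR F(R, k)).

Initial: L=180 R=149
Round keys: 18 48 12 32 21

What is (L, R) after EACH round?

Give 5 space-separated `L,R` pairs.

Answer: 149,53 53,98 98,170 170,37 37,186

Derivation:
Round 1 (k=18): L=149 R=53
Round 2 (k=48): L=53 R=98
Round 3 (k=12): L=98 R=170
Round 4 (k=32): L=170 R=37
Round 5 (k=21): L=37 R=186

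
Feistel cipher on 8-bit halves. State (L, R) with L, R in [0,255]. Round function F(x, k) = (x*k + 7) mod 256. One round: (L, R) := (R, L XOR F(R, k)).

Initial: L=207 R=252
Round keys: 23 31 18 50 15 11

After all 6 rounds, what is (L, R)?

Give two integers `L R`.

Round 1 (k=23): L=252 R=100
Round 2 (k=31): L=100 R=223
Round 3 (k=18): L=223 R=209
Round 4 (k=50): L=209 R=6
Round 5 (k=15): L=6 R=176
Round 6 (k=11): L=176 R=145

Answer: 176 145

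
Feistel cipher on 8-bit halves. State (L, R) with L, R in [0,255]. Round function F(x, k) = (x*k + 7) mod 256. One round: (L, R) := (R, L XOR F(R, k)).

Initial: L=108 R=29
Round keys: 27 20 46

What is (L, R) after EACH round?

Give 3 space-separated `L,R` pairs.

Answer: 29,122 122,146 146,57

Derivation:
Round 1 (k=27): L=29 R=122
Round 2 (k=20): L=122 R=146
Round 3 (k=46): L=146 R=57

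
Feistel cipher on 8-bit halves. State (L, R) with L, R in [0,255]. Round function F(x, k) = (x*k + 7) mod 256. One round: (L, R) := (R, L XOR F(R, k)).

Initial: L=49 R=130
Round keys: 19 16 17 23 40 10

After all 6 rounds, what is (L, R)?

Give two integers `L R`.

Round 1 (k=19): L=130 R=156
Round 2 (k=16): L=156 R=69
Round 3 (k=17): L=69 R=0
Round 4 (k=23): L=0 R=66
Round 5 (k=40): L=66 R=87
Round 6 (k=10): L=87 R=47

Answer: 87 47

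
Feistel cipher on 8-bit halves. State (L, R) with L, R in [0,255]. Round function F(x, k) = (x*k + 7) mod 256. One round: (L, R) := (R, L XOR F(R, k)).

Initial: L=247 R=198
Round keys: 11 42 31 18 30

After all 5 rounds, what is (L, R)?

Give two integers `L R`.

Answer: 42 191

Derivation:
Round 1 (k=11): L=198 R=126
Round 2 (k=42): L=126 R=117
Round 3 (k=31): L=117 R=76
Round 4 (k=18): L=76 R=42
Round 5 (k=30): L=42 R=191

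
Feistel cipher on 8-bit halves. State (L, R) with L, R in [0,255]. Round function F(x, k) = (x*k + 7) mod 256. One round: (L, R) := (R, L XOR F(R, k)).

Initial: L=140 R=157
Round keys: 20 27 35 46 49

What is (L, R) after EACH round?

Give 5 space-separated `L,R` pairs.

Answer: 157,199 199,153 153,53 53,20 20,238

Derivation:
Round 1 (k=20): L=157 R=199
Round 2 (k=27): L=199 R=153
Round 3 (k=35): L=153 R=53
Round 4 (k=46): L=53 R=20
Round 5 (k=49): L=20 R=238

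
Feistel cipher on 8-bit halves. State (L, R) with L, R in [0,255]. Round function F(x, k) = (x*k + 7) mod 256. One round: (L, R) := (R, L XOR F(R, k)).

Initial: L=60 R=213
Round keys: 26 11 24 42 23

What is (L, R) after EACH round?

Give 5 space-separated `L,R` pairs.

Answer: 213,149 149,187 187,26 26,240 240,141

Derivation:
Round 1 (k=26): L=213 R=149
Round 2 (k=11): L=149 R=187
Round 3 (k=24): L=187 R=26
Round 4 (k=42): L=26 R=240
Round 5 (k=23): L=240 R=141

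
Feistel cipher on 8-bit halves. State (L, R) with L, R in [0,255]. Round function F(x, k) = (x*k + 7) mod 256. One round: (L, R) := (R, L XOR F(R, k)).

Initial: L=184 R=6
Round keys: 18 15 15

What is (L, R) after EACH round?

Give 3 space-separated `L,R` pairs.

Round 1 (k=18): L=6 R=203
Round 2 (k=15): L=203 R=234
Round 3 (k=15): L=234 R=118

Answer: 6,203 203,234 234,118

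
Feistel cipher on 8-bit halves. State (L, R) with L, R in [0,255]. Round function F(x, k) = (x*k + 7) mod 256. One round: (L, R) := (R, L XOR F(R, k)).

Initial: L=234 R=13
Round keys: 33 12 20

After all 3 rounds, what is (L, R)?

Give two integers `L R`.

Round 1 (k=33): L=13 R=94
Round 2 (k=12): L=94 R=98
Round 3 (k=20): L=98 R=241

Answer: 98 241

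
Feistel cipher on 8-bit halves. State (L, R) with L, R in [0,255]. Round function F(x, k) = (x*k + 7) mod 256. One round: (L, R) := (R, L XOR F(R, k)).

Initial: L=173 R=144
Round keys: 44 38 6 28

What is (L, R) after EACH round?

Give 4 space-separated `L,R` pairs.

Round 1 (k=44): L=144 R=106
Round 2 (k=38): L=106 R=83
Round 3 (k=6): L=83 R=147
Round 4 (k=28): L=147 R=72

Answer: 144,106 106,83 83,147 147,72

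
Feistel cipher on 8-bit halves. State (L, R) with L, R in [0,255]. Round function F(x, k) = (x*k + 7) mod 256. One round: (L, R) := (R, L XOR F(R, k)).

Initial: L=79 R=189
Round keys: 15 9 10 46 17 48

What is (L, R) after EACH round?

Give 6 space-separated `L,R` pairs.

Round 1 (k=15): L=189 R=85
Round 2 (k=9): L=85 R=185
Round 3 (k=10): L=185 R=20
Round 4 (k=46): L=20 R=38
Round 5 (k=17): L=38 R=153
Round 6 (k=48): L=153 R=145

Answer: 189,85 85,185 185,20 20,38 38,153 153,145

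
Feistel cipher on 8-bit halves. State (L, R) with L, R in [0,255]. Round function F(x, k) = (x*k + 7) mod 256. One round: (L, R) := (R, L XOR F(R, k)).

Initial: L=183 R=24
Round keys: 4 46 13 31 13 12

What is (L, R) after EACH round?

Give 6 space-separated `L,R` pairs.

Round 1 (k=4): L=24 R=208
Round 2 (k=46): L=208 R=127
Round 3 (k=13): L=127 R=170
Round 4 (k=31): L=170 R=226
Round 5 (k=13): L=226 R=43
Round 6 (k=12): L=43 R=233

Answer: 24,208 208,127 127,170 170,226 226,43 43,233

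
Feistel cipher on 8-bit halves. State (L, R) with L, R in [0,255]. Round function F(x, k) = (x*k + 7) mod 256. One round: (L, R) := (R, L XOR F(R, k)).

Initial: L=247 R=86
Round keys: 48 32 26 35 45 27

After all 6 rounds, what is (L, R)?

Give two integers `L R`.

Answer: 231 239

Derivation:
Round 1 (k=48): L=86 R=208
Round 2 (k=32): L=208 R=81
Round 3 (k=26): L=81 R=145
Round 4 (k=35): L=145 R=139
Round 5 (k=45): L=139 R=231
Round 6 (k=27): L=231 R=239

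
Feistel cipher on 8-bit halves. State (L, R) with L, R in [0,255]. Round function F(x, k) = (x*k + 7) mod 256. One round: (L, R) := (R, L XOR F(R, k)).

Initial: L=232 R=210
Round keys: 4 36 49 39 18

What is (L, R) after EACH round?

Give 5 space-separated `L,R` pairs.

Round 1 (k=4): L=210 R=167
Round 2 (k=36): L=167 R=81
Round 3 (k=49): L=81 R=47
Round 4 (k=39): L=47 R=97
Round 5 (k=18): L=97 R=246

Answer: 210,167 167,81 81,47 47,97 97,246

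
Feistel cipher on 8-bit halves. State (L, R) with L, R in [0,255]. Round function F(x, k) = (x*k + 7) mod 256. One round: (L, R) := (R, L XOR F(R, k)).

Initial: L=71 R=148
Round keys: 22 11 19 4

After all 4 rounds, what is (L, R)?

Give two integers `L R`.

Round 1 (k=22): L=148 R=248
Round 2 (k=11): L=248 R=59
Round 3 (k=19): L=59 R=144
Round 4 (k=4): L=144 R=124

Answer: 144 124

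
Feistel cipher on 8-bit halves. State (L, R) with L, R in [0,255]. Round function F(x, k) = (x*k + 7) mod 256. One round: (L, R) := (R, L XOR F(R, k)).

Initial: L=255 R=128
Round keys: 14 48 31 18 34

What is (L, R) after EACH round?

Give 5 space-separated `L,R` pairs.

Round 1 (k=14): L=128 R=248
Round 2 (k=48): L=248 R=7
Round 3 (k=31): L=7 R=24
Round 4 (k=18): L=24 R=176
Round 5 (k=34): L=176 R=127

Answer: 128,248 248,7 7,24 24,176 176,127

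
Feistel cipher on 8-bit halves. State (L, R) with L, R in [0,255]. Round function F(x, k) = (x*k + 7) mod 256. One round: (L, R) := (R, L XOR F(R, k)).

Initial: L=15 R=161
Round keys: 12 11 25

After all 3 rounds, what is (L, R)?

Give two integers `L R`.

Answer: 26 13

Derivation:
Round 1 (k=12): L=161 R=156
Round 2 (k=11): L=156 R=26
Round 3 (k=25): L=26 R=13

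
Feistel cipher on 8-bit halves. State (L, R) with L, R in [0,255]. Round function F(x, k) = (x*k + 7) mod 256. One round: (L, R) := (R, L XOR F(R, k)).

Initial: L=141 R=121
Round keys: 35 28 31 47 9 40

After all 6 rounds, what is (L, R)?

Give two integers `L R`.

Answer: 4 8

Derivation:
Round 1 (k=35): L=121 R=31
Round 2 (k=28): L=31 R=18
Round 3 (k=31): L=18 R=42
Round 4 (k=47): L=42 R=175
Round 5 (k=9): L=175 R=4
Round 6 (k=40): L=4 R=8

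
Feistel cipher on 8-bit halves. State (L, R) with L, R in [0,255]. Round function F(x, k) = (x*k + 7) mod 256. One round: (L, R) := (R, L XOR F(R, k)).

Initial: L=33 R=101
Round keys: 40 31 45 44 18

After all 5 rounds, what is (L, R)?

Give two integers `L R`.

Round 1 (k=40): L=101 R=238
Round 2 (k=31): L=238 R=188
Round 3 (k=45): L=188 R=253
Round 4 (k=44): L=253 R=63
Round 5 (k=18): L=63 R=136

Answer: 63 136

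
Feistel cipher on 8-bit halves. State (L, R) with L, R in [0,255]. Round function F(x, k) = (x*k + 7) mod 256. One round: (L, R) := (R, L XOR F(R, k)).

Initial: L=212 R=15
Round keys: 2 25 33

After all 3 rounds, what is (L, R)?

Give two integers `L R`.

Answer: 159 119

Derivation:
Round 1 (k=2): L=15 R=241
Round 2 (k=25): L=241 R=159
Round 3 (k=33): L=159 R=119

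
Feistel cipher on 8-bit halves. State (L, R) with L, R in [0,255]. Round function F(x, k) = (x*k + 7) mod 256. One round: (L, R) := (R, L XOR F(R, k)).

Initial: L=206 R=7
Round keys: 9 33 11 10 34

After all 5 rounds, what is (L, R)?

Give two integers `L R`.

Answer: 229 38

Derivation:
Round 1 (k=9): L=7 R=136
Round 2 (k=33): L=136 R=136
Round 3 (k=11): L=136 R=87
Round 4 (k=10): L=87 R=229
Round 5 (k=34): L=229 R=38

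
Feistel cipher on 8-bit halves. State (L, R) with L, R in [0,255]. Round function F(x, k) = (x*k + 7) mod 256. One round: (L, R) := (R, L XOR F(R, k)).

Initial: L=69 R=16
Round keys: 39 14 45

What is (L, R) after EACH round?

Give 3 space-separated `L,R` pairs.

Round 1 (k=39): L=16 R=50
Round 2 (k=14): L=50 R=211
Round 3 (k=45): L=211 R=44

Answer: 16,50 50,211 211,44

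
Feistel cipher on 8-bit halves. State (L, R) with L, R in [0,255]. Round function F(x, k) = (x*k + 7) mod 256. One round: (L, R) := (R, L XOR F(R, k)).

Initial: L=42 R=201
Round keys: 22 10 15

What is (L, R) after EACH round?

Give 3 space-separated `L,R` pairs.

Round 1 (k=22): L=201 R=103
Round 2 (k=10): L=103 R=196
Round 3 (k=15): L=196 R=228

Answer: 201,103 103,196 196,228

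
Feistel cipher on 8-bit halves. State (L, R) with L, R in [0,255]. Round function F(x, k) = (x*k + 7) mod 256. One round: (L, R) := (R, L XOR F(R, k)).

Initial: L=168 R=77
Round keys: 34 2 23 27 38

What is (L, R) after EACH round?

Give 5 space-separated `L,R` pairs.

Answer: 77,233 233,148 148,186 186,49 49,247

Derivation:
Round 1 (k=34): L=77 R=233
Round 2 (k=2): L=233 R=148
Round 3 (k=23): L=148 R=186
Round 4 (k=27): L=186 R=49
Round 5 (k=38): L=49 R=247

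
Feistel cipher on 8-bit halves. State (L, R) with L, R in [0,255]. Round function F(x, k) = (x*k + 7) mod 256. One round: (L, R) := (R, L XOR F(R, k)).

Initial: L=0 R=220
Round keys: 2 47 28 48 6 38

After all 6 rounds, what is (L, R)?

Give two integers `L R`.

Round 1 (k=2): L=220 R=191
Round 2 (k=47): L=191 R=196
Round 3 (k=28): L=196 R=200
Round 4 (k=48): L=200 R=67
Round 5 (k=6): L=67 R=81
Round 6 (k=38): L=81 R=78

Answer: 81 78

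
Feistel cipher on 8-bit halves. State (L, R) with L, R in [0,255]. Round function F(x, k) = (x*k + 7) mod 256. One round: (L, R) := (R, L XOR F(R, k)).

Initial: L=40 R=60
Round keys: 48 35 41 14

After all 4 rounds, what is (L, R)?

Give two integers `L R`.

Answer: 32 207

Derivation:
Round 1 (k=48): L=60 R=111
Round 2 (k=35): L=111 R=8
Round 3 (k=41): L=8 R=32
Round 4 (k=14): L=32 R=207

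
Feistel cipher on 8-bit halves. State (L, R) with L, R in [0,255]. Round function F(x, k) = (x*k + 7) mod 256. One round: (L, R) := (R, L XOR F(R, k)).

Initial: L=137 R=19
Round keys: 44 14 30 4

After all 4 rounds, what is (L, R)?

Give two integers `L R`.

Answer: 101 43

Derivation:
Round 1 (k=44): L=19 R=194
Round 2 (k=14): L=194 R=176
Round 3 (k=30): L=176 R=101
Round 4 (k=4): L=101 R=43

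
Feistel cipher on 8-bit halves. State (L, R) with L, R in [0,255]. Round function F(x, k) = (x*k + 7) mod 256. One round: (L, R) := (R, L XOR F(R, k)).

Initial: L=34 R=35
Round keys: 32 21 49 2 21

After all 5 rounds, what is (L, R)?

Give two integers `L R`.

Answer: 118 218

Derivation:
Round 1 (k=32): L=35 R=69
Round 2 (k=21): L=69 R=147
Round 3 (k=49): L=147 R=111
Round 4 (k=2): L=111 R=118
Round 5 (k=21): L=118 R=218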